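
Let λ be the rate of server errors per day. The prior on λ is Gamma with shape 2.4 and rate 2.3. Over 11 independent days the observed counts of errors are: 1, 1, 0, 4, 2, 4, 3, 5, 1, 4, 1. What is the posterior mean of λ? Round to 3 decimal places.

Total count ∑xᵢ = 26 over n = 11 days.
Gamma is conjugate to the Poisson likelihood: posterior is Gamma(shape = 2.4+26 = 28.4, rate = 2.3+11 = 13.3).
Posterior mean = shape/rate = 28.4/13.3 = 2.135.

Posterior mean ≈ 2.135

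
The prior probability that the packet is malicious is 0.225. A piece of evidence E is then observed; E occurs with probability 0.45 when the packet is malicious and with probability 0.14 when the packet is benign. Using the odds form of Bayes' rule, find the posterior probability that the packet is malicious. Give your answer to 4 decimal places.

Posterior probability ≈ 0.4827

Prior odds = 0.225/(1−0.225) = 0.29032. In log-odds, ln(0.29032) = -1.2368.
Add log likelihood ratio: ln(3.2143) = 1.1676.
Posterior log-odds = -0.069157, so posterior odds = exp(-0.069157) = 0.93318. Converting, P(H|E) = 0.93318/1.9332 = 0.4827.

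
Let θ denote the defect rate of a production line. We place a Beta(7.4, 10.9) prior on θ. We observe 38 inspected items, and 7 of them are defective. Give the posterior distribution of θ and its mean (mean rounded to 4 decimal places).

Posterior: Beta(14.4, 41.9); mean ≈ 0.2558

The binomial likelihood is conjugate to the Beta prior: with 7 successes and 31 failures, the posterior is Beta(7.4+7, 10.9+31) = Beta(14.4, 41.9).
E[θ | data] = 14.4/(14.4+41.9) = 0.2558.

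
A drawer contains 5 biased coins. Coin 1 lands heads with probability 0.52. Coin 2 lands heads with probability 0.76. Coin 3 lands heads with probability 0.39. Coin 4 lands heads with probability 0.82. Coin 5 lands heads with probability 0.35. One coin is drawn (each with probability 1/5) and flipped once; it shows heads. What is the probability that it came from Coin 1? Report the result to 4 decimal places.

Posterior probability ≈ 0.1831

Tabulate prior·likelihood by source: [1] prior 0.2, lik 0.52, product 0.1040; [2] prior 0.2, lik 0.76, product 0.1520; [3] prior 0.2, lik 0.39, product 0.07800; [4] prior 0.2, lik 0.82, product 0.1640; [5] prior 0.2, lik 0.35, product 0.07000.
Normalizing constant = 0.56800; the posterior for Coin 1 is its product over the sum, 0.1040/0.56800 = 0.1831.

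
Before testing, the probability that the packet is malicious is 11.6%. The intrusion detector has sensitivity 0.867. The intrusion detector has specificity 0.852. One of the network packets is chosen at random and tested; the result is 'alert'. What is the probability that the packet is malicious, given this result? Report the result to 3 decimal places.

P(H | E) ≈ 0.435

Write H for 'the packet is malicious'. Prior odds H:¬H = 0.116/0.884 = 0.13122. For the 'alert' outcome, the likelihood ratio is 0.867/0.148 = 5.8581.
Posterior odds = 0.13122 × 5.8581 = 0.76871, so P(H|E) = 0.76871/(1+0.76871) = 0.435.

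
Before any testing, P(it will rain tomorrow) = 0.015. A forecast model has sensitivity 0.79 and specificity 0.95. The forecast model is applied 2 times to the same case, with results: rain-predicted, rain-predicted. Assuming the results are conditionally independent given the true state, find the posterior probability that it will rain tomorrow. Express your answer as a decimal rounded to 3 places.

Posterior P(H) ≈ 0.792

Let H be the event that it will rain tomorrow; start with P(H) = 0.015. P('rain-predicted'|H) = 0.79, P('rain-predicted'|¬H) = 0.05.
Update on result 1 ('rain-predicted'): P(H) ← 0.79·0.0150 / (0.79·0.0150 + 0.05·0.9850) = 0.011850/0.061100 = 0.1939.
Update on result 2 ('rain-predicted'): P(H) ← 0.79·0.1939 / (0.79·0.1939 + 0.05·0.8061) = 0.15322/0.19352 = 0.7917.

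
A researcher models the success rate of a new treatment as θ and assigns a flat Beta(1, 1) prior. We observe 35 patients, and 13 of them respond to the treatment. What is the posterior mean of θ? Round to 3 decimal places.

Posterior mean ≈ 0.378

The binomial likelihood is conjugate to the Beta prior: with 13 successes and 22 failures, the posterior is Beta(1+13, 1+22) = Beta(14, 23).
Posterior mean = α/(α+β) = 14/37 = 0.378.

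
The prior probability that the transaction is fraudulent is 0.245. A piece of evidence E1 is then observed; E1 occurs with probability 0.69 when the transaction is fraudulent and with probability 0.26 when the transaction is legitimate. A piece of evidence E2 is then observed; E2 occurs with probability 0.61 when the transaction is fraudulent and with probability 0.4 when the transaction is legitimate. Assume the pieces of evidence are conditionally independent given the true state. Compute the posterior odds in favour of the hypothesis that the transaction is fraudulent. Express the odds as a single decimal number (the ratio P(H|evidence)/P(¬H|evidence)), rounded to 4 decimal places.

Posterior odds ≈ 1.3133

Prior odds = 0.245/(1−0.245) = 0.32450.
Likelihood ratio for E1 = 0.69/0.26 = 2.6538.
Likelihood ratio for E2 = 0.61/0.4 = 1.5250.
Posterior odds = prior odds × LR₁ × LR₂ = 1.3133.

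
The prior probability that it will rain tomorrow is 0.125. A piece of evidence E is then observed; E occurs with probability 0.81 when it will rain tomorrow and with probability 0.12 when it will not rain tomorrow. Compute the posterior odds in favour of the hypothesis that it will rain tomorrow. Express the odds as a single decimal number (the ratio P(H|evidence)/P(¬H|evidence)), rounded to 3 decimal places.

Posterior odds ≈ 0.964

Prior odds = 0.125/(1−0.125) = 0.14286. In log-odds, ln(0.14286) = -1.9459.
Add log likelihood ratio: ln(6.7500) = 1.9095.
Posterior log-odds = -0.036368, so posterior odds = exp(-0.036368) = 0.96429.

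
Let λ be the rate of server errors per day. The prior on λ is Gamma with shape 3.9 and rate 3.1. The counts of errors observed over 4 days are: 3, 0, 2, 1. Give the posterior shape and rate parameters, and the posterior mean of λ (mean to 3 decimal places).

Posterior: Gamma(shape=9.9, rate=7.1); mean ≈ 1.394

Total count ∑xᵢ = 6 over n = 4 days.
Gamma is conjugate to the Poisson likelihood: posterior is Gamma(shape = 3.9+6 = 9.9, rate = 3.1+4 = 7.1).
Posterior mean = shape/rate = 9.9/7.1 = 1.394.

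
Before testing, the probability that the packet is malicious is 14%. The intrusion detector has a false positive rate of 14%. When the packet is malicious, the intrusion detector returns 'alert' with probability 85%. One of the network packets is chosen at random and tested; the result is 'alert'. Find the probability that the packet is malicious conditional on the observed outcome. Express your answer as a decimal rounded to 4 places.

Let H be the event that the packet is malicious. P(H) = 0.14, so P(¬H) = 0.86. With E the 'alert' result, P(E|H) = 0.85 and P(E|¬H) = 0.14.
P(E) = 0.85·0.14 + 0.14·0.86 = 0.11900 + 0.12040 = 0.23940.
By Bayes' theorem, P(H|E) = 0.11900 / 0.23940 = 0.4971.

P(H | E) ≈ 0.4971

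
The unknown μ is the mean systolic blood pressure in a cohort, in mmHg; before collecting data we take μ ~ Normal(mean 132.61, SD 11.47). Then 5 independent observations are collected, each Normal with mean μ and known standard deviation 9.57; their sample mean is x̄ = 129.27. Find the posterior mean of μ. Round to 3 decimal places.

Prior precision 1/τ₀² = 1/11.47² = 0.00760104; data precision n/σ² = 5/9.57² = 0.0545942.
Posterior precision = 0.00760104 + 0.0545942 = 0.0621952.
Posterior mean = (0.00760104·132.61 + 0.0545942·129.27) / 0.0621952 = 129.678.

Posterior mean ≈ 129.678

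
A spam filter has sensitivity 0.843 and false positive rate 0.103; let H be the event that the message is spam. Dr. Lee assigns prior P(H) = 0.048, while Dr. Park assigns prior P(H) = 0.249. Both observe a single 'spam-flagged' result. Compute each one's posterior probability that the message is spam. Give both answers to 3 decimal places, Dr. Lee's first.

The likelihood ratio for a 'spam-flagged' result is 0.843/0.103 = 8.1845.
Dr. Lee: prior odds 0.048/0.952 = 0.050420; posterior odds 0.41266; posterior probability 0.292.
Dr. Park: prior odds 0.249/0.751 = 0.33156; posterior odds 2.7136; posterior probability 0.731.

Dr. Lee: 0.292; Dr. Park: 0.731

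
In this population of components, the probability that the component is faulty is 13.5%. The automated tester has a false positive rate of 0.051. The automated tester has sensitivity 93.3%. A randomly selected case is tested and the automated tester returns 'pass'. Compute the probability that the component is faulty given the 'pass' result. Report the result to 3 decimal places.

Let H be the event that the component is faulty. P(H) = 0.135, so P(¬H) = 0.865. With E the 'pass' result, P(E|H) = 0.067 and P(E|¬H) = 0.949.
P(E) = 0.067·0.135 + 0.949·0.865 = 0.0090450 + 0.82088 = 0.82993.
By Bayes' theorem, P(H|E) = 0.0090450 / 0.82993 = 0.011.

P(H | E) ≈ 0.011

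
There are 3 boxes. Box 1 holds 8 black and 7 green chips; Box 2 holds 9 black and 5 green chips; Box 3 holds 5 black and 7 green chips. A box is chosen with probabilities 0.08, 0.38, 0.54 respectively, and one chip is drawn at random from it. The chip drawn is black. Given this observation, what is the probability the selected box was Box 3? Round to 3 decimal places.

Posterior probability ≈ 0.439

P(black|Box 1) = 0.5333; P(black|Box 2) = 0.6429; P(black|Box 3) = 0.4167.
Prior × likelihood for each source: 0.08·0.5333=0.04267, 0.38·0.6429=0.2443, 0.54·0.4167=0.2250. Summing gives P(black) = 0.51195.
P(Box 3 | black) = 0.2250 / 0.51195 = 0.439.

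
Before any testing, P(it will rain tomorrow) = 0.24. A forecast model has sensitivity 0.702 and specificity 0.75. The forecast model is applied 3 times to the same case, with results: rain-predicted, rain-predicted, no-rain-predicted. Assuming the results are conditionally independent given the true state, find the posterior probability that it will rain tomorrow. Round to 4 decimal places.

Posterior P(H) ≈ 0.4973

With H the event that it will rain tomorrow, the joint likelihood of the observed sequence is P(data|H) = 0.702·0.702·0.298 = 0.14686 and P(data|¬H) = 0.25·0.25·0.75 = 0.046875.
Bayes: P(H|data) = 0.24·0.14686 / (0.24·0.14686 + 0.76·0.046875) = 0.035245/0.070870 = 0.4973.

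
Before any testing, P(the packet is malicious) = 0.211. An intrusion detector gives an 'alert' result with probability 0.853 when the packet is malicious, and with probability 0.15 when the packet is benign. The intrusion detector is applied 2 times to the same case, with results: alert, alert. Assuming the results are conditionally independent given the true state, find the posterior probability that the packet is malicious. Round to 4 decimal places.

Let H be the event that the packet is malicious; start with P(H) = 0.211. P('alert'|H) = 0.853, P('alert'|¬H) = 0.15.
Update on result 1 ('alert'): P(H) ← 0.853·0.2110 / (0.853·0.2110 + 0.15·0.7890) = 0.17998/0.29833 = 0.6033.
Update on result 2 ('alert'): P(H) ← 0.853·0.6033 / (0.853·0.6033 + 0.15·0.3967) = 0.51461/0.57412 = 0.8964.

Posterior P(H) ≈ 0.8964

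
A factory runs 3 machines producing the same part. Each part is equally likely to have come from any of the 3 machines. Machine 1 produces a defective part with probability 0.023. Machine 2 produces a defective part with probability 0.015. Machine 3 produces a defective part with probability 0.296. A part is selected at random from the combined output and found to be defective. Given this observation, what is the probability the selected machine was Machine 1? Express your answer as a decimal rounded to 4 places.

Tabulate prior·likelihood by source: [1] prior 0.333333, lik 0.023, product 0.007667; [2] prior 0.333333, lik 0.015, product 0.005000; [3] prior 0.333333, lik 0.296, product 0.09867.
Normalizing constant = 0.11133; the posterior for Machine 1 is its product over the sum, 0.007667/0.11133 = 0.0689.

Posterior probability ≈ 0.0689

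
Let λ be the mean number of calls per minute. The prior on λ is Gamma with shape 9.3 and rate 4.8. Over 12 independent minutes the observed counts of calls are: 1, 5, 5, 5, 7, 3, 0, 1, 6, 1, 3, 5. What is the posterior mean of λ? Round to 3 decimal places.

The Poisson likelihood adds the total count to the shape and the number of exposure periods to the rate. Here ∑xᵢ = 42 and n = 12, so shape 9.3→51.3 and rate 4.8→16.8.
Posterior mean = shape/rate = 51.3/16.8 = 3.054.

Posterior mean ≈ 3.054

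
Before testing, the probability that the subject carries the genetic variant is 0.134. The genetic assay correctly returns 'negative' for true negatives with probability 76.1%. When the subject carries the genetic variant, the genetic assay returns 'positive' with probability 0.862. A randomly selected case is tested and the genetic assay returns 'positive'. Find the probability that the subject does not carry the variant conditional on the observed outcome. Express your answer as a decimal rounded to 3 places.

P(¬H | E) ≈ 0.642

Write H for 'the subject carries the genetic variant'. Prior odds H:¬H = 0.134/0.866 = 0.15473. For the 'positive' outcome, the likelihood ratio is 0.862/0.239 = 3.6067.
Posterior odds = 0.15473 × 3.6067 = 0.55808, so P(H|E) = 0.55808/(1+0.55808) = 0.358. Then P(¬H|E) = 1 − 0.358 = 0.642.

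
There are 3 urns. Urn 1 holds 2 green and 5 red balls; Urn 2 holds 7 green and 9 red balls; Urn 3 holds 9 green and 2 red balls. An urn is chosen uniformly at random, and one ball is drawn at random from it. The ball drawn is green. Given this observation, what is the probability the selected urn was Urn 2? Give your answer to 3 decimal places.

P(green|Urn 1) = 0.2857; P(green|Urn 2) = 0.4375; P(green|Urn 3) = 0.8182.
Prior × likelihood for each source: 0.333333·0.2857=0.09524, 0.333333·0.4375=0.1458, 0.333333·0.8182=0.2727. Summing gives P(green) = 0.51380.
P(Urn 2 | green) = 0.1458 / 0.51380 = 0.284.

Posterior probability ≈ 0.284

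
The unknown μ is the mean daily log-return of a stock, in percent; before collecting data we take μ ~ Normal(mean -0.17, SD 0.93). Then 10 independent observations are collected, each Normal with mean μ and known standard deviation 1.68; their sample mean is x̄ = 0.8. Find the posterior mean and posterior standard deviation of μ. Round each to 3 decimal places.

Posterior mean ≈ 0.561; posterior SD ≈ 0.461

Prior precision 1/τ₀² = 1/0.93² = 1.15620; data precision n/σ² = 10/1.68² = 3.54308.
Posterior precision = 1.15620 + 3.54308 = 4.69929, giving posterior SD = 1/√4.69929 = 0.461.
Posterior mean = (1.15620·-0.17 + 3.54308·0.8) / 4.69929 = 0.561.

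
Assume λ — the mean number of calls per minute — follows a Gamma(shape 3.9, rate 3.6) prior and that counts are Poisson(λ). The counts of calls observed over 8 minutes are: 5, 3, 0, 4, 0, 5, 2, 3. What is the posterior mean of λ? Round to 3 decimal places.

Posterior mean ≈ 2.233

The Poisson likelihood adds the total count to the shape and the number of exposure periods to the rate. Here ∑xᵢ = 22 and n = 8, so shape 3.9→25.9 and rate 3.6→11.6.
Posterior mean = shape/rate = 25.9/11.6 = 2.233.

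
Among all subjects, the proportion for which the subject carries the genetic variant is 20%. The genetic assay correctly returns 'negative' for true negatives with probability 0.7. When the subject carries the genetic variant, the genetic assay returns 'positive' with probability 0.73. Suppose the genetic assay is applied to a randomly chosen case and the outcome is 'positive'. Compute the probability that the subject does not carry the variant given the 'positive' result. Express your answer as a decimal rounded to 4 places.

Write H for 'the subject carries the genetic variant'. Prior odds H:¬H = 0.2/0.8 = 0.25000. For the 'positive' outcome, the likelihood ratio is 0.73/0.3 = 2.4333.
Posterior odds = 0.25000 × 2.4333 = 0.60833, so P(H|E) = 0.60833/(1+0.60833) = 0.3782. Then P(¬H|E) = 1 − 0.3782 = 0.6218.

P(¬H | E) ≈ 0.6218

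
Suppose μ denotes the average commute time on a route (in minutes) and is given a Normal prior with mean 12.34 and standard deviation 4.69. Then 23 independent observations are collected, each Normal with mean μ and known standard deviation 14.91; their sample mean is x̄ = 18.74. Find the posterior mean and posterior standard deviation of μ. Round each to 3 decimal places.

Posterior mean ≈ 16.786; posterior SD ≈ 2.591

With known σ, the Normal prior is conjugate. Weight on the data is w = (n/σ²)/(n/σ² + 1/τ₀²) = 0.103460/(0.103460+0.0454626) = 0.69472.
Posterior mean = w·x̄ + (1−w)·μ₀ = 0.69472·18.74 + 0.30528·12.34 = 16.786. Posterior variance = 1/(0.103460+0.0454626) = 6.71490, so SD = 2.591.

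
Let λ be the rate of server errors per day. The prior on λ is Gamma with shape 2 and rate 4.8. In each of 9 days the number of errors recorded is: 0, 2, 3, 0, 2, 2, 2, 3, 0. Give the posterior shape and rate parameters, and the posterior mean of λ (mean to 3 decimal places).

The Poisson likelihood adds the total count to the shape and the number of exposure periods to the rate. Here ∑xᵢ = 14 and n = 9, so shape 2→16 and rate 4.8→13.8.
Posterior mean = shape/rate = 16/13.8 = 1.159.

Posterior: Gamma(shape=16, rate=13.8); mean ≈ 1.159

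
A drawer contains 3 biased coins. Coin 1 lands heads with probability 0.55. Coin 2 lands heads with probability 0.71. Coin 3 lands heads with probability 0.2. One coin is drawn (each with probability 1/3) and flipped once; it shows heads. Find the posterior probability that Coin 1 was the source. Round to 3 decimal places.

Tabulate prior·likelihood by source: [1] prior 0.333333, lik 0.55, product 0.1833; [2] prior 0.333333, lik 0.71, product 0.2367; [3] prior 0.333333, lik 0.2, product 0.06667.
Normalizing constant = 0.48667; the posterior for Coin 1 is its product over the sum, 0.1833/0.48667 = 0.377.

Posterior probability ≈ 0.377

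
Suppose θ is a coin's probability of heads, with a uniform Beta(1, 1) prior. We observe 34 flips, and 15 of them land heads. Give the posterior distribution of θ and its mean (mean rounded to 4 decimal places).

The binomial likelihood is conjugate to the Beta prior: with 15 successes and 19 failures, the posterior is Beta(1+15, 1+19) = Beta(16, 20).
E[θ | data] = 16/(16+20) = 0.4444.

Posterior: Beta(16, 20); mean ≈ 0.4444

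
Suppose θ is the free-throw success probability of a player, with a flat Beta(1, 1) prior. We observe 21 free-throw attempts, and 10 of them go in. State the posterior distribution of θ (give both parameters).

Observing 10 successes and 11 failures updates Beta(1, 1) by adding the success and failure counts to the two shape parameters: α = 1+10 = 11, β = 1+11 = 12.

Posterior: Beta(11, 12)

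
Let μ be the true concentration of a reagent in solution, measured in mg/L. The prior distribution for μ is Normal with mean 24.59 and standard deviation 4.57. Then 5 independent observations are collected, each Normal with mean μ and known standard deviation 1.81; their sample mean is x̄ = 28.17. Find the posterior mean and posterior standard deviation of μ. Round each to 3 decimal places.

Prior precision 1/τ₀² = 1/4.57² = 0.0478815; data precision n/σ² = 5/1.81² = 1.52620.
Posterior precision = 0.0478815 + 1.52620 = 1.57409, giving posterior SD = 1/√1.57409 = 0.797.
Posterior mean = (0.0478815·24.59 + 1.52620·28.17) / 1.57409 = 28.061.

Posterior mean ≈ 28.061; posterior SD ≈ 0.797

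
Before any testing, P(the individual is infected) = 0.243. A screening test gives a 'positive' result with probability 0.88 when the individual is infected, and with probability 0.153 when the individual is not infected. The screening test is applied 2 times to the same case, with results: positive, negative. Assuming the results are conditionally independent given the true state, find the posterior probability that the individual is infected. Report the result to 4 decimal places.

Posterior P(H) ≈ 0.2073

Let H be the event that the individual is infected; start with P(H) = 0.243. P('positive'|H) = 0.88, P('positive'|¬H) = 0.153.
Update on result 1 ('positive'): P(H) ← 0.88·0.2430 / (0.88·0.2430 + 0.153·0.7570) = 0.21384/0.32966 = 0.6487.
Update on result 2 ('negative'): P(H) ← 0.12·0.6487 / (0.12·0.6487 + 0.847·0.3513) = 0.077840/0.37542 = 0.2073.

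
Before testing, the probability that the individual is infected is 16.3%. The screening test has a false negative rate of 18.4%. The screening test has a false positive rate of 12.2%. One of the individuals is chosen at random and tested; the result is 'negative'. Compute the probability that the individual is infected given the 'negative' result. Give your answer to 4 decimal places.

P(H | E) ≈ 0.0392

Write H for 'the individual is infected'. Prior odds H:¬H = 0.163/0.837 = 0.19474. For the 'negative' outcome, the likelihood ratio is 0.184/0.878 = 0.20957.
Posterior odds = 0.19474 × 0.20957 = 0.040812, so P(H|E) = 0.040812/(1+0.040812) = 0.0392.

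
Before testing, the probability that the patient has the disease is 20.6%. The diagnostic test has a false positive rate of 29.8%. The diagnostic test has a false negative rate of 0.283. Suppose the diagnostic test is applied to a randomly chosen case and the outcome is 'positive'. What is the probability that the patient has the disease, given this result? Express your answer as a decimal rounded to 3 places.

Let H be the event that the patient has the disease. P(H) = 0.206, so P(¬H) = 0.794. With E the 'positive' result, P(E|H) = 0.717 and P(E|¬H) = 0.298.
P(E) = 0.717·0.206 + 0.298·0.794 = 0.14770 + 0.23661 = 0.38431.
By Bayes' theorem, P(H|E) = 0.14770 / 0.38431 = 0.384.

P(H | E) ≈ 0.384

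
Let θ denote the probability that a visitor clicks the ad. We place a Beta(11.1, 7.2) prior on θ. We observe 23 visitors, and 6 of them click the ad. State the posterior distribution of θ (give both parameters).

Posterior: Beta(17.1, 24.2)

The binomial likelihood is conjugate to the Beta prior: with 6 successes and 17 failures, the posterior is Beta(11.1+6, 7.2+17) = Beta(17.1, 24.2).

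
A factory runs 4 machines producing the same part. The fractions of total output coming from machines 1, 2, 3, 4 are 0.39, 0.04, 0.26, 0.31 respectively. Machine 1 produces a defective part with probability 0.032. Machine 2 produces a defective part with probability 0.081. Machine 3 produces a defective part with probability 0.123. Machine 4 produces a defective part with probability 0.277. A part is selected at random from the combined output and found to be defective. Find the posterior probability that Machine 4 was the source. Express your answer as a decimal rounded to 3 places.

Posterior probability ≈ 0.643

P(defective|M1) = 0.032; P(defective|M2) = 0.081; P(defective|M3) = 0.123; P(defective|M4) = 0.277.
Prior × likelihood for each source: 0.39·0.032=0.01248, 0.04·0.081=0.003240, 0.26·0.123=0.03198, 0.31·0.277=0.08587. Summing gives P(defective) = 0.13357.
P(Machine 4 | defective) = 0.08587 / 0.13357 = 0.643.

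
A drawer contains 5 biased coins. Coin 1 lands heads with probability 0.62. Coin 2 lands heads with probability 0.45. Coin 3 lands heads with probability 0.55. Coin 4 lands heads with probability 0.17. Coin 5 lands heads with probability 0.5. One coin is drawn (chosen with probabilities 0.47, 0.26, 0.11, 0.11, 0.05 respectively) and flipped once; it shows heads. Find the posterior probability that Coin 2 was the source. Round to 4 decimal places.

Tabulate prior·likelihood by source: [1] prior 0.47, lik 0.62, product 0.2914; [2] prior 0.26, lik 0.45, product 0.1170; [3] prior 0.11, lik 0.55, product 0.06050; [4] prior 0.11, lik 0.17, product 0.01870; [5] prior 0.05, lik 0.5, product 0.02500.
Normalizing constant = 0.51260; the posterior for Coin 2 is its product over the sum, 0.1170/0.51260 = 0.2282.

Posterior probability ≈ 0.2282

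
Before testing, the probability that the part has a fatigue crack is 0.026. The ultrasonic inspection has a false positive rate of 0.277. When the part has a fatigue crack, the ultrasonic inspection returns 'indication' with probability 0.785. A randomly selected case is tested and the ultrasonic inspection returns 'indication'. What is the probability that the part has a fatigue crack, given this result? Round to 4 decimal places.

Let H be the event that the part has a fatigue crack. P(H) = 0.026, so P(¬H) = 0.974. With E the 'indication' result, P(E|H) = 0.785 and P(E|¬H) = 0.277.
P(E) = 0.785·0.026 + 0.277·0.974 = 0.020410 + 0.26980 = 0.29021.
By Bayes' theorem, P(H|E) = 0.020410 / 0.29021 = 0.0703.

P(H | E) ≈ 0.0703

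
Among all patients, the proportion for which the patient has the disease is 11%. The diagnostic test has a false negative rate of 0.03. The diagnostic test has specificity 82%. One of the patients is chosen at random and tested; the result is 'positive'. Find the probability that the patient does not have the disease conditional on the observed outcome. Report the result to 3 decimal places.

P(¬H | E) ≈ 0.600

Let H be the event that the patient has the disease. P(H) = 0.11, so P(¬H) = 0.89. With E the 'positive' result, P(E|H) = 0.97 and P(E|¬H) = 0.18.
P(E) = 0.97·0.11 + 0.18·0.89 = 0.10670 + 0.16020 = 0.26690.
By Bayes' theorem, P(H|E) = 0.10670 / 0.26690 = 0.400. Hence P(¬H|E) = 1 − 0.400 = 0.600.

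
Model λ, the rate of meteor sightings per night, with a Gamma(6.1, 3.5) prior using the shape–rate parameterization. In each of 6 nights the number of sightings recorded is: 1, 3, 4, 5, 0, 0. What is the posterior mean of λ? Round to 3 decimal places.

Posterior mean ≈ 2.011

The Poisson likelihood adds the total count to the shape and the number of exposure periods to the rate. Here ∑xᵢ = 13 and n = 6, so shape 6.1→19.1 and rate 3.5→9.5.
Posterior mean = shape/rate = 19.1/9.5 = 2.011.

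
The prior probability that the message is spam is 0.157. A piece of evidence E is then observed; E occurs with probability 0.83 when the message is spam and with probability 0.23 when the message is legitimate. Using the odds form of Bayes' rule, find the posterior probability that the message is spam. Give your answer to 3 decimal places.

Prior odds = 0.157/(1−0.157) = 0.18624.
Likelihood ratio for E = 0.83/0.23 = 3.6087.
Posterior odds = prior odds × LR = 0.67208.
Posterior probability = odds/(1+odds) = 0.67208/1.6721 = 0.402.

Posterior probability ≈ 0.402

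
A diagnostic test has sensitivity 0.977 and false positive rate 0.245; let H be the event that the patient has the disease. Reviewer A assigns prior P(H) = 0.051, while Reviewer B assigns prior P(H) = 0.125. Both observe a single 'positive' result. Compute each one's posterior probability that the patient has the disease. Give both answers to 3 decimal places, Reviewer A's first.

The likelihood ratio for a 'positive' result is 0.977/0.245 = 3.9878.
Reviewer A: prior odds 0.051/0.949 = 0.053741; posterior odds 0.21431; posterior probability 0.176.
Reviewer B: prior odds 0.125/0.875 = 0.14286; posterior odds 0.56968; posterior probability 0.363.

Reviewer A: 0.176; Reviewer B: 0.363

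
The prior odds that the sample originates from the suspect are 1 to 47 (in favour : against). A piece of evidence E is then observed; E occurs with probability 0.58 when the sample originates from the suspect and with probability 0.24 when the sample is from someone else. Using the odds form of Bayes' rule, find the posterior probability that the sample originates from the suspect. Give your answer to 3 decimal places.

Prior odds = 1/47 = 0.021277.
Likelihood ratio for E = 0.58/0.24 = 2.4167.
Posterior odds = prior odds × LR = 0.051418.
Posterior probability = odds/(1+odds) = 0.051418/1.0514 = 0.049.

Posterior probability ≈ 0.049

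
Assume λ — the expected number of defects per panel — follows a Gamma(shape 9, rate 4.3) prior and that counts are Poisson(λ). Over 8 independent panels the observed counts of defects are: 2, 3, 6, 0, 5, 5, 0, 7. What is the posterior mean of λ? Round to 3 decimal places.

The Poisson likelihood adds the total count to the shape and the number of exposure periods to the rate. Here ∑xᵢ = 28 and n = 8, so shape 9→37 and rate 4.3→12.3.
E[λ | data] = 37/12.3 = 3.008.

Posterior mean ≈ 3.008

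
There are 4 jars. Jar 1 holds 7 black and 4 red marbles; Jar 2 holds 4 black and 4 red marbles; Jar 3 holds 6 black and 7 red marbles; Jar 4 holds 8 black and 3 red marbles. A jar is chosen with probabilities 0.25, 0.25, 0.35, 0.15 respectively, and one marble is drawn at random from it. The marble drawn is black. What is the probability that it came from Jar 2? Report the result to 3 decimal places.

Tabulate prior·likelihood by source: [1] prior 0.25, lik 0.6364, product 0.1591; [2] prior 0.25, lik 0.5, product 0.1250; [3] prior 0.35, lik 0.4615, product 0.1615; [4] prior 0.15, lik 0.7273, product 0.1091.
Normalizing constant = 0.55472; the posterior for Jar 2 is its product over the sum, 0.1250/0.55472 = 0.225.

Posterior probability ≈ 0.225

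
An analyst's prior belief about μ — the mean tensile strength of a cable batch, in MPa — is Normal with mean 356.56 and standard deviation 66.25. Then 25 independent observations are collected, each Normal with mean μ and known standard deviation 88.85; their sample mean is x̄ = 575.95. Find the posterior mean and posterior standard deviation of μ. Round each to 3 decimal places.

Prior precision 1/τ₀² = 1/66.25² = 0.00022784; data precision n/σ² = 25/88.85² = 0.00316683.
Posterior precision = 0.00022784 + 0.00316683 = 0.00339467, giving posterior SD = 1/√0.00339467 = 17.163.
Posterior mean = (0.00022784·356.56 + 0.00316683·575.95) / 0.00339467 = 561.225.

Posterior mean ≈ 561.225; posterior SD ≈ 17.163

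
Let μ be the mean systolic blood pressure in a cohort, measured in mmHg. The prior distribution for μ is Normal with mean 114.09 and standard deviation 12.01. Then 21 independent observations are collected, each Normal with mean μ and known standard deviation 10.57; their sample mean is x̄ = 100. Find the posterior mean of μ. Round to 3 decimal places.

Prior precision 1/τ₀² = 1/12.01² = 0.00693288; data precision n/σ² = 21/10.57² = 0.187962.
Posterior precision = 0.00693288 + 0.187962 = 0.194895.
Posterior mean = (0.00693288·114.09 + 0.187962·100) / 0.194895 = 100.501.

Posterior mean ≈ 100.501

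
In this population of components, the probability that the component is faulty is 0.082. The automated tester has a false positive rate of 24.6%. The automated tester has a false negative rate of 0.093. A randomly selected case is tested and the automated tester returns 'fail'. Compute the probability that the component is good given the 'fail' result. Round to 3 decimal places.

Write H for 'the component is faulty'. Prior odds H:¬H = 0.082/0.918 = 0.089325. For the 'fail' outcome, the likelihood ratio is 0.907/0.246 = 3.6870.
Posterior odds = 0.089325 × 3.6870 = 0.32934, so P(H|E) = 0.32934/(1+0.32934) = 0.248. Then P(¬H|E) = 1 − 0.248 = 0.752.

P(¬H | E) ≈ 0.752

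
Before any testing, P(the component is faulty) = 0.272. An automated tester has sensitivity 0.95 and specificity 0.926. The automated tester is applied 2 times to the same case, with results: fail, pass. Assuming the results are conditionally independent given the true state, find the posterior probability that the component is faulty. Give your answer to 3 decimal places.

With H the event that the component is faulty, the joint likelihood of the observed sequence is P(data|H) = 0.95·0.05 = 0.047500 and P(data|¬H) = 0.074·0.926 = 0.068524.
Bayes: P(H|data) = 0.272·0.047500 / (0.272·0.047500 + 0.728·0.068524) = 0.012920/0.062805 = 0.2057.

Posterior P(H) ≈ 0.206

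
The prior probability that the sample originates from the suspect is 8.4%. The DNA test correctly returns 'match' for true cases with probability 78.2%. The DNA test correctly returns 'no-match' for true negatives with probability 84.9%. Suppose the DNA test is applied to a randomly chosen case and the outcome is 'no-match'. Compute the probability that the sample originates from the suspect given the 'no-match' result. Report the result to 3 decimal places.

Write H for 'the sample originates from the suspect'. Prior odds H:¬H = 0.084/0.916 = 0.091703. For the 'no-match' outcome, the likelihood ratio is 0.218/0.849 = 0.25677.
Posterior odds = 0.091703 × 0.25677 = 0.023547, so P(H|E) = 0.023547/(1+0.023547) = 0.023.

P(H | E) ≈ 0.023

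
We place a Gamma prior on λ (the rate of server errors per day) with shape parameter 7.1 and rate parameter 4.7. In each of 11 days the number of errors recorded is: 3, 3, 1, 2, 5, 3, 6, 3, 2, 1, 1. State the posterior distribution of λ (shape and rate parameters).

The Poisson likelihood adds the total count to the shape and the number of exposure periods to the rate. Here ∑xᵢ = 30 and n = 11, so shape 7.1→37.1 and rate 4.7→15.7.

Posterior: Gamma(shape=37.1, rate=15.7)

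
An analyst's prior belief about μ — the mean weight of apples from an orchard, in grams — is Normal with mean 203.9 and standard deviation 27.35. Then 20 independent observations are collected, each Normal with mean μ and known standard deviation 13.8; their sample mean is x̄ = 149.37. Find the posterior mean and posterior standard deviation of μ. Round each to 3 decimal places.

With known σ, the Normal prior is conjugate. Weight on the data is w = (n/σ²)/(n/σ² + 1/τ₀²) = 0.105020/(0.105020+0.00133686) = 0.98743.
Posterior mean = w·x̄ + (1−w)·μ₀ = 0.98743·149.37 + 0.012570·203.9 = 150.055. Posterior variance = 1/(0.105020+0.00133686) = 9.40231, so SD = 3.066.

Posterior mean ≈ 150.055; posterior SD ≈ 3.066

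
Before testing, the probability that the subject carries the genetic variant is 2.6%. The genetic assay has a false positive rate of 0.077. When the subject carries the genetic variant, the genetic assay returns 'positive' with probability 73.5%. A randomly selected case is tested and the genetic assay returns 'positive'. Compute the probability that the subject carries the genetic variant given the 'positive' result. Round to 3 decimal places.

P(H | E) ≈ 0.203

Write H for 'the subject carries the genetic variant'. Prior odds H:¬H = 0.026/0.974 = 0.026694. For the 'positive' outcome, the likelihood ratio is 0.735/0.077 = 9.5455.
Posterior odds = 0.026694 × 9.5455 = 0.25481, so P(H|E) = 0.25481/(1+0.25481) = 0.203.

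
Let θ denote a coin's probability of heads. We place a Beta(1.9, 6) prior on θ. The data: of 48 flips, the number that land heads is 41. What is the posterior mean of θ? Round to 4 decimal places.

Posterior mean ≈ 0.7674

The binomial likelihood is conjugate to the Beta prior: with 41 successes and 7 failures, the posterior is Beta(1.9+41, 6+7) = Beta(42.9, 13).
E[θ | data] = 42.9/(42.9+13) = 0.7674.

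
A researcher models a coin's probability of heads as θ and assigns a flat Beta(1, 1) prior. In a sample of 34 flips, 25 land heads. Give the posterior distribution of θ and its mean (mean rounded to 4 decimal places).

Observing 25 successes and 9 failures updates Beta(1, 1) by adding the success and failure counts to the two shape parameters: α = 1+25 = 26, β = 1+9 = 10.
E[θ | data] = 26/(26+10) = 0.7222.

Posterior: Beta(26, 10); mean ≈ 0.7222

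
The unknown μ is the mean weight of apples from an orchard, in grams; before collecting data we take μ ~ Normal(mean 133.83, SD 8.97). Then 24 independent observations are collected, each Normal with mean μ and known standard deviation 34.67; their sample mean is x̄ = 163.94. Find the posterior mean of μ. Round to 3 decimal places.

Posterior mean ≈ 152.388

With known σ, the Normal prior is conjugate. Weight on the data is w = (n/σ²)/(n/σ² + 1/τ₀²) = 0.0199666/(0.0199666+0.0124284) = 0.61635.
Posterior mean = w·x̄ + (1−w)·μ₀ = 0.61635·163.94 + 0.38365·133.83 = 152.388.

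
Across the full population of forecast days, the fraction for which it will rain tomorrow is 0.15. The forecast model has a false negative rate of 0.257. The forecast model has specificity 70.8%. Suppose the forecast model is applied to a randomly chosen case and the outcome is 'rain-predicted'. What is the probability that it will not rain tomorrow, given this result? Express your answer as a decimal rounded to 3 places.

P(¬H | E) ≈ 0.690

Let H be the event that it will rain tomorrow. P(H) = 0.15, so P(¬H) = 0.85. With E the 'rain-predicted' result, P(E|H) = 0.743 and P(E|¬H) = 0.292.
P(E) = 0.743·0.15 + 0.292·0.85 = 0.11145 + 0.24820 = 0.35965.
By Bayes' theorem, P(H|E) = 0.11145 / 0.35965 = 0.310. Hence P(¬H|E) = 1 − 0.310 = 0.690.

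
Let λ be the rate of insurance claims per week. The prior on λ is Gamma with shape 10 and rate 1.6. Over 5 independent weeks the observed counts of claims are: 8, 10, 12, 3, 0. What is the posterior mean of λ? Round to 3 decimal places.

Total count ∑xᵢ = 33 over n = 5 weeks.
Gamma is conjugate to the Poisson likelihood: posterior is Gamma(shape = 10+33 = 43, rate = 1.6+5 = 6.6).
E[λ | data] = 43/6.6 = 6.515.

Posterior mean ≈ 6.515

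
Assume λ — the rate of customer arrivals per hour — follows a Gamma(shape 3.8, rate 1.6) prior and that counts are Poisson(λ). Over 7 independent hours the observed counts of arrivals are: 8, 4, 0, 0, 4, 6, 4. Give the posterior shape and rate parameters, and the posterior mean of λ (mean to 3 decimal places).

Total count ∑xᵢ = 26 over n = 7 hours.
Gamma is conjugate to the Poisson likelihood: posterior is Gamma(shape = 3.8+26 = 29.8, rate = 1.6+7 = 8.6).
E[λ | data] = 29.8/8.6 = 3.465.

Posterior: Gamma(shape=29.8, rate=8.6); mean ≈ 3.465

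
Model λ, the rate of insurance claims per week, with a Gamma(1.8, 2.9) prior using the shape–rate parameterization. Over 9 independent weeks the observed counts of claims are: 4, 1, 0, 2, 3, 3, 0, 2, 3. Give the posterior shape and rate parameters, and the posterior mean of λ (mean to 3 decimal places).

Posterior: Gamma(shape=19.8, rate=11.9); mean ≈ 1.664

The Poisson likelihood adds the total count to the shape and the number of exposure periods to the rate. Here ∑xᵢ = 18 and n = 9, so shape 1.8→19.8 and rate 2.9→11.9.
Posterior mean = shape/rate = 19.8/11.9 = 1.664.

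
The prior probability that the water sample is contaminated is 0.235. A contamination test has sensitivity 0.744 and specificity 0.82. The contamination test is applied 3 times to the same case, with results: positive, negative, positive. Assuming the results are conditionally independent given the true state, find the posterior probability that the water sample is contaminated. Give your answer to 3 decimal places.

Posterior P(H) ≈ 0.621

Let H be the event that the water sample is contaminated; start with P(H) = 0.235. P('positive'|H) = 0.744, P('positive'|¬H) = 0.18.
Update on result 1 ('positive'): P(H) ← 0.744·0.2350 / (0.744·0.2350 + 0.18·0.7650) = 0.17484/0.31254 = 0.5594.
Update on result 2 ('negative'): P(H) ← 0.256·0.5594 / (0.256·0.5594 + 0.82·0.4406) = 0.14321/0.50449 = 0.2839.
Update on result 3 ('positive'): P(H) ← 0.744·0.2839 / (0.744·0.2839 + 0.18·0.7161) = 0.21120/0.34010 = 0.6210.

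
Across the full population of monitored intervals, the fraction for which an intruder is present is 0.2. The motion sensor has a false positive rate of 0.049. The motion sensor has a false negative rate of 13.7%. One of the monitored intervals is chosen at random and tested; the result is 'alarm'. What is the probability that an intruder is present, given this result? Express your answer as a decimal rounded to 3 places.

P(H | E) ≈ 0.815

Write H for 'an intruder is present'. Prior odds H:¬H = 0.2/0.8 = 0.25000. For the 'alarm' outcome, the likelihood ratio is 0.863/0.049 = 17.612.
Posterior odds = 0.25000 × 17.612 = 4.4031, so P(H|E) = 4.4031/(1+4.4031) = 0.815.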